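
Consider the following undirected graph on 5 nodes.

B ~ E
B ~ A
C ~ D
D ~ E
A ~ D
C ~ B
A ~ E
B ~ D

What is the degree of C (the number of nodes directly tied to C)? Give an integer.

C is directly tied to B and D. That is 2 neighbors, so the degree of C is 2.

2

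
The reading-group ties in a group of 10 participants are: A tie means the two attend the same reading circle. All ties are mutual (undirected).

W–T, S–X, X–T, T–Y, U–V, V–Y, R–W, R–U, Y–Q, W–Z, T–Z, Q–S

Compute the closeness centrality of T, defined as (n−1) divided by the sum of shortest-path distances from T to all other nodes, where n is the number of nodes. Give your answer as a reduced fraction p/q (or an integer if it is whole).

3/5

Distances from T: Q:2, R:2, S:2, U:3, V:2, W:1, X:1, Y:1, Z:1. Sum = 15.
n = 10, so closeness = 9/15 = 3/5.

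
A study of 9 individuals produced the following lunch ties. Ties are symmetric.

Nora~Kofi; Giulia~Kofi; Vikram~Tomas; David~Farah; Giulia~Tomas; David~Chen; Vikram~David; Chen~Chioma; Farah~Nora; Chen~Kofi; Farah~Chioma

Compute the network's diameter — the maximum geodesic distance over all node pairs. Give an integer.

Eccentricity of each node (its greatest distance to any other): Chen:3, Chioma:4, David:3, Farah:3, Giulia:3, Kofi:3, Nora:3, Tomas:4, Vikram:3.
The maximum eccentricity is 4, realized for instance by the pair Chioma–Tomas via Chioma – Chen – Kofi – Giulia – Tomas. So the diameter is 4.

4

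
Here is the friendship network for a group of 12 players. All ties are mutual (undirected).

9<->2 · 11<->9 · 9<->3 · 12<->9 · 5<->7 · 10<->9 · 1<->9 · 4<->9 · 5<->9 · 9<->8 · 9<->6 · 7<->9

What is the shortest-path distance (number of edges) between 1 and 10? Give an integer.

2

One shortest route is 1 – 9 – 10, which uses 2 edges, and 1 and 10 are not directly tied, so nothing shorter exists. So d(1,10) = 2.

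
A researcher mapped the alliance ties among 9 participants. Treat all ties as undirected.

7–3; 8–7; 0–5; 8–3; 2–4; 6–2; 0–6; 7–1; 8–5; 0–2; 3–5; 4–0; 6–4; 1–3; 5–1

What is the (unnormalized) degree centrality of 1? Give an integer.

1 is directly tied to 3, 5, and 7. That is 3 neighbors, so the degree of 1 is 3.

3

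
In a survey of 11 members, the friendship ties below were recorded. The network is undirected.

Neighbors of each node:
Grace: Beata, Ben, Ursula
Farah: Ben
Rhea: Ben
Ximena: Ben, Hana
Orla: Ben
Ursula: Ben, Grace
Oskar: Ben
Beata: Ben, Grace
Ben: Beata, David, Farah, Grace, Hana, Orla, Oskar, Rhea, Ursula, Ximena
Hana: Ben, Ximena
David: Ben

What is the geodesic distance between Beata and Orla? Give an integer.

One shortest route is Beata – Ben – Orla, which uses 2 edges, and Beata and Orla are not directly tied, so nothing shorter exists. So d(Beata,Orla) = 2.

2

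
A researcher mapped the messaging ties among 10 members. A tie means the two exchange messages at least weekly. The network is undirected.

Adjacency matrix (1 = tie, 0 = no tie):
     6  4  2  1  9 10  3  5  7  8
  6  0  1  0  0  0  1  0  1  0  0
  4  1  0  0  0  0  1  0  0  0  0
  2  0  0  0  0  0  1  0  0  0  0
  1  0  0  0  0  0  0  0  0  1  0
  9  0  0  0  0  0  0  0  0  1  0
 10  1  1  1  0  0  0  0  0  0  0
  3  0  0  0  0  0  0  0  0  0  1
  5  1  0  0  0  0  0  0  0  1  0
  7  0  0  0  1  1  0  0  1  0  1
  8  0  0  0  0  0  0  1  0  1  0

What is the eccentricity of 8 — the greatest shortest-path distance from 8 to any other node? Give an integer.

5

Distances from 8: 1:2, 2:5, 3:1, 4:4, 5:2, 6:3, 7:1, 9:2, 10:4.
The largest is 5 (to 2), so the eccentricity of 8 is 5.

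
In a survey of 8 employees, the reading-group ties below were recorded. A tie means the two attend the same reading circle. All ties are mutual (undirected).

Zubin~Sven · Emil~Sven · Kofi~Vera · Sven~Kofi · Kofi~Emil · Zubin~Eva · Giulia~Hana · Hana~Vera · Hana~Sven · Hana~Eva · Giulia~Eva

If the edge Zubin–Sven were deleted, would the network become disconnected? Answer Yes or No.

Even without that edge, Zubin still reaches Sven via Zubin – Eva – Hana – Sven, so the network stays connected. Not a bridge.

No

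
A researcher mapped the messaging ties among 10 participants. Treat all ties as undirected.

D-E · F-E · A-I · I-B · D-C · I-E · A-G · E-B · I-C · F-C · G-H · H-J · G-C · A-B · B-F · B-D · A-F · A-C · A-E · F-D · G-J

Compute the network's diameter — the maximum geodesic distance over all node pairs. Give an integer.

Eccentricity of each node (its greatest distance to any other): A:2, B:3, C:2, D:3, E:3, F:3, G:2, H:3, I:3, J:3.
The maximum eccentricity is 3, realized for instance by the pair E–J via E – A – G – J. So the diameter is 3.

3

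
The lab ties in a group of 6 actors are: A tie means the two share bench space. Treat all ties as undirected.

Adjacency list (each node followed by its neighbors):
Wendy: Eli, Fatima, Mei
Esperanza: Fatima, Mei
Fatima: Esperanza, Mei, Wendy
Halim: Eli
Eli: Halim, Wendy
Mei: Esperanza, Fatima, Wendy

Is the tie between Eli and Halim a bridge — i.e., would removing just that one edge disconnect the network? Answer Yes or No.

Yes

Without the Eli–Halim edge there is no alternate route between Eli and Halim, so the network disconnects. It is a bridge.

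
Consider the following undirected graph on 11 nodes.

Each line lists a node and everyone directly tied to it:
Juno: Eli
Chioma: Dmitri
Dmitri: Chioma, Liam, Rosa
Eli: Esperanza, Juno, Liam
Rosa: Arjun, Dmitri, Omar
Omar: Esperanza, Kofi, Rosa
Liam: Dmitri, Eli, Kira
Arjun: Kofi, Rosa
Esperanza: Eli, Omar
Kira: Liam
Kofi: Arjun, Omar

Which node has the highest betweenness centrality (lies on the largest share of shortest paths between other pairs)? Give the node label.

Dmitri

Unnormalized betweenness of each node: Arjun:13/6, Chioma:0, Dmitri:17, Eli:41/3, Esperanza:8, Juno:0, Kira:0, Kofi:5/3, Liam:47/3, Omar:67/6, Rosa:41/3.
Dmitri has the largest value, 17, making it the main broker — the node through which the most shortest paths run.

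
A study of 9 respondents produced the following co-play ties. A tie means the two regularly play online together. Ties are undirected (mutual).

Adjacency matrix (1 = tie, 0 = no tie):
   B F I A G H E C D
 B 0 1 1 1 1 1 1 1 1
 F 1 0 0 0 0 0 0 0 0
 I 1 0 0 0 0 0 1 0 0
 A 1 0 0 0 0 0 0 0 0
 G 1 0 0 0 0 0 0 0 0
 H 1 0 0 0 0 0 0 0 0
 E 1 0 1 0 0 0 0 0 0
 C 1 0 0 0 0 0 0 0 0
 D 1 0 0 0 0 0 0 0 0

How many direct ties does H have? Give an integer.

H is directly tied to B. That is 1 neighbor, so the degree of H is 1.

1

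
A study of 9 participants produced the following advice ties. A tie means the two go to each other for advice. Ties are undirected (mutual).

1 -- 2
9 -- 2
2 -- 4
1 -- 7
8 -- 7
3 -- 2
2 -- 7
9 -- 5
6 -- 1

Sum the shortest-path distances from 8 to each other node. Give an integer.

Distances from 8: 1:2, 2:2, 3:3, 4:3, 5:4, 6:3, 7:1, 9:3.
Sum = 2 + 2 + 3 + 3 + 4 + 3 + 1 + 3 = 21.

21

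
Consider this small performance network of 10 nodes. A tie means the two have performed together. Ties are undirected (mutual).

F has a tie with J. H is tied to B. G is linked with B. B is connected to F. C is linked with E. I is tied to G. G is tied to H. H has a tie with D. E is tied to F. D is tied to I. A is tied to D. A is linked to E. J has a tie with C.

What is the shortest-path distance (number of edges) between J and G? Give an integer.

One shortest route is J – F – B – G, which uses 3 edges, and at distance 2 from J we only reach {B, E}, which does not include G. So d(J,G) = 3.

3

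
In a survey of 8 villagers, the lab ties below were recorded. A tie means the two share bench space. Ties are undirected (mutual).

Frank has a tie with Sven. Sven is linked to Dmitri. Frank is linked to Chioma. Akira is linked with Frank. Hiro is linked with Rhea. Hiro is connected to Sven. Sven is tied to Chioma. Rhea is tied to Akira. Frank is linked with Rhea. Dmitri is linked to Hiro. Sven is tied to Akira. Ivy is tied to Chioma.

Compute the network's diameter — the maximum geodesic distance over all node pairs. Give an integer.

Eccentricity of each node (its greatest distance to any other): Akira:3, Chioma:2, Dmitri:3, Frank:2, Hiro:3, Ivy:3, Rhea:3, Sven:2.
The maximum eccentricity is 3, realized for instance by the pair Akira–Ivy via Akira – Frank – Chioma – Ivy. So the diameter is 3.

3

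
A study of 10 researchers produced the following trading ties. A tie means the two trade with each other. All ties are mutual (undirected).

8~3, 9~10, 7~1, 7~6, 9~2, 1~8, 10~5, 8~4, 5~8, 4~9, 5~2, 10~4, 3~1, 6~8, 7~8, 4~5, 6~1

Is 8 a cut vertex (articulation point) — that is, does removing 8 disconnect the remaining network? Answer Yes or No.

Removing 8 leaves {1, 3, 6, and 7} with no path to {2, 4, 5, 9, and 10}, so the network splits into 2 components. 8 is a cut vertex.

Yes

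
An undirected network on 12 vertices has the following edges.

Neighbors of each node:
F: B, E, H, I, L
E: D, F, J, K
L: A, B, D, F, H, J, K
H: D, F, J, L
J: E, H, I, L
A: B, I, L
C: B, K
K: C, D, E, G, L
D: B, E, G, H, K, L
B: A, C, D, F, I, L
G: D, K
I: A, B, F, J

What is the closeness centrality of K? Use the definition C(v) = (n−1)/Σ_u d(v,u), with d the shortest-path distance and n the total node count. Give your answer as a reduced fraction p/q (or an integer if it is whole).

11/18

Distances from K: A:2, B:2, C:1, D:1, E:1, F:2, G:1, H:2, I:3, J:2, L:1. Sum = 18.
n = 12, so closeness = 11/18.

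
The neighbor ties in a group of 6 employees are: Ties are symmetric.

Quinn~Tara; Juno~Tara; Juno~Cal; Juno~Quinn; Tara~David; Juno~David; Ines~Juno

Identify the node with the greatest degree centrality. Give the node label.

Degrees — Cal:1, David:2, Ines:1, Juno:5, Quinn:2, Tara:3.
The maximum is 5, attained only by Juno.

Juno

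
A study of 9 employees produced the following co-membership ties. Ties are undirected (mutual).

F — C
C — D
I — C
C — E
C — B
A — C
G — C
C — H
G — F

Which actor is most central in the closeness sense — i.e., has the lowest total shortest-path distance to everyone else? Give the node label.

Farness (sum of distances to all others) for each node — A:15, B:15, C:8, D:15, E:15, F:14, G:14, H:15, I:15.
The smallest farness is 8, for C, so C has the highest closeness.

C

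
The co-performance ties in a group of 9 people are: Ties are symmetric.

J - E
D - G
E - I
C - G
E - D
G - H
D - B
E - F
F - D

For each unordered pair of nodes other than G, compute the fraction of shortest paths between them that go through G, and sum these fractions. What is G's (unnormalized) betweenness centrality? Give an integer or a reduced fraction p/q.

13

Pairs whose geodesics pass through G — H–C: 1; H–F: 1; H–I: 1; H–B: 1; H–E: 1; H–J: 1; H–D: 1; C–F: 1; C–I: 1; C–B: 1; C–E: 1; C–J: 1; C–D: 1.
All other pairs contribute 0.
Summing the contributions gives betweenness(G) = 13.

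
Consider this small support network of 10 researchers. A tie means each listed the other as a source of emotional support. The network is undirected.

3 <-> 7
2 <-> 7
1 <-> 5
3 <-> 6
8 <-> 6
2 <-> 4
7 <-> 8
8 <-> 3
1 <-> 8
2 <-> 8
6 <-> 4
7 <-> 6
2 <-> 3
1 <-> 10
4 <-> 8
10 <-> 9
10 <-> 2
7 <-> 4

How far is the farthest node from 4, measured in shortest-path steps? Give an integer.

3

Distances from 4: 1:2, 2:1, 3:2, 5:3, 6:1, 7:1, 8:1, 9:3, 10:2.
The largest is 3 (to 5 and 9), so the eccentricity of 4 is 3.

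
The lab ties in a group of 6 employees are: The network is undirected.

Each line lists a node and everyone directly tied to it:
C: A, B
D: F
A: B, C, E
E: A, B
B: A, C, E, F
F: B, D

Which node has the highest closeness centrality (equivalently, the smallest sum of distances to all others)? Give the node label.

B

Farness (sum of distances to all others) for each node — A:8, B:6, C:9, D:12, E:9, F:8.
The smallest farness is 6, for B, so B has the highest closeness.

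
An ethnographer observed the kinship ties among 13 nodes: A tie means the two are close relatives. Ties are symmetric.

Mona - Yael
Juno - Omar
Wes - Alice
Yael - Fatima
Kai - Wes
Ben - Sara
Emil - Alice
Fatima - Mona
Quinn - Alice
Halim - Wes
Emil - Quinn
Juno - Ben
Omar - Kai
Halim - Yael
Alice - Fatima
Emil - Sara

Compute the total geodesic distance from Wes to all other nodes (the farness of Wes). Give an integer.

Distances from Wes: Alice:1, Ben:4, Emil:2, Fatima:2, Halim:1, Juno:3, Kai:1, Mona:3, Omar:2, Quinn:2, Sara:3, Yael:2.
Sum = 1 + 4 + 2 + 2 + 1 + 3 + 1 + 3 + 2 + 2 + 3 + 2 = 26.

26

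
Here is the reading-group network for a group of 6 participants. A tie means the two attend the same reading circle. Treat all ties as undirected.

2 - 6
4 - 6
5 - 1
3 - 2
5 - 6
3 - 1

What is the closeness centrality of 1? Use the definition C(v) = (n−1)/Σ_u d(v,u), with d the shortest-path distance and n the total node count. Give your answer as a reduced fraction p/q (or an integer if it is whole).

Distances from 1: 2:2, 3:1, 4:3, 5:1, 6:2. Sum = 9.
n = 6, so closeness = 5/9.

5/9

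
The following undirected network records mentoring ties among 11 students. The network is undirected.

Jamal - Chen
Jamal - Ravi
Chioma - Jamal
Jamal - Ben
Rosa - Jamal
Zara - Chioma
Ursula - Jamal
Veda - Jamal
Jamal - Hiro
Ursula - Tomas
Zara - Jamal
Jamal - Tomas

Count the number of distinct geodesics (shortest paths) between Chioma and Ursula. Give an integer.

The shortest distance is 2, and the only length-2 path is Chioma–Jamal–Ursula. So there is exactly 1 shortest path.

1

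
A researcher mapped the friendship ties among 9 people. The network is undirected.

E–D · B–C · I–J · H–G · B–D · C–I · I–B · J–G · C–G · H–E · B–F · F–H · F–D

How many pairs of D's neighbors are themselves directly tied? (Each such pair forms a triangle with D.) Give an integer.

1

D's neighbors: B, E, and F.
Neighbor pairs that are themselves tied: D–B–F. Each forms one triangle with D, for 1 in total.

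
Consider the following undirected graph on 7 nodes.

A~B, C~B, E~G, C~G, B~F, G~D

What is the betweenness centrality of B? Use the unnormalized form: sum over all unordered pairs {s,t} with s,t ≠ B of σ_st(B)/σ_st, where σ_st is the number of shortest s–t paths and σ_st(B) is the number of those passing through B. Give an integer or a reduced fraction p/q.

Pairs whose geodesics pass through B — A–D: 1; A–G: 1; A–E: 1; A–C: 1; A–F: 1; D–F: 1; G–F: 1; E–F: 1; C–F: 1.
All other pairs contribute 0.
Summing the contributions gives betweenness(B) = 9.

9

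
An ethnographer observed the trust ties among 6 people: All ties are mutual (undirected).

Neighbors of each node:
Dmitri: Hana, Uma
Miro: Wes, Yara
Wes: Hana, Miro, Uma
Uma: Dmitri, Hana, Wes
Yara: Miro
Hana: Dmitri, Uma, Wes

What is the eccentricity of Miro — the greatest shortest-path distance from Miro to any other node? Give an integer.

3

Distances from Miro: Dmitri:3, Hana:2, Uma:2, Wes:1, Yara:1.
The largest is 3 (to Dmitri), so the eccentricity of Miro is 3.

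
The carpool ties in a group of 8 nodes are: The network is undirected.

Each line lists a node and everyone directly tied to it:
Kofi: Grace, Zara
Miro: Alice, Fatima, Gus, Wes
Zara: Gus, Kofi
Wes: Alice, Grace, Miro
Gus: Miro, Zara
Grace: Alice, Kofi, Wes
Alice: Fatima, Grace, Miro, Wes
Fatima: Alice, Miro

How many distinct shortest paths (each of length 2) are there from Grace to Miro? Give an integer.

The shortest distance is 2. The length-2 paths are: Grace–Wes–Miro; Grace–Alice–Miro.
That gives 2 distinct shortest paths.

2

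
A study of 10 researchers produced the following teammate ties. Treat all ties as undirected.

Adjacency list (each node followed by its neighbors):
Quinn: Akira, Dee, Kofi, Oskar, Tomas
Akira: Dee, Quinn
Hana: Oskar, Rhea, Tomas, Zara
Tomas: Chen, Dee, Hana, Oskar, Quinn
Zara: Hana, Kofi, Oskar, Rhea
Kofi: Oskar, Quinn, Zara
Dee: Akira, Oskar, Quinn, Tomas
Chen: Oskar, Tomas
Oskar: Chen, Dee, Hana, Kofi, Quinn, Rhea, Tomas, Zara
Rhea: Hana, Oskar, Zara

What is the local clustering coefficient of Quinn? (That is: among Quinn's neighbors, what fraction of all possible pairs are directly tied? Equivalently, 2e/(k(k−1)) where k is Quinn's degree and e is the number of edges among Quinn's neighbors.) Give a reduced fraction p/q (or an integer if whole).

1/2

Quinn's neighbors: Akira, Dee, Kofi, Oskar, and Tomas (k = 5).
Possible neighbor pairs: C(5,2) = 10. Edges among them: Akira–Dee, Dee–Oskar, Dee–Tomas, Kofi–Oskar, Oskar–Tomas → e = 5.
Clustering(Quinn) = 5/10 = 1/2.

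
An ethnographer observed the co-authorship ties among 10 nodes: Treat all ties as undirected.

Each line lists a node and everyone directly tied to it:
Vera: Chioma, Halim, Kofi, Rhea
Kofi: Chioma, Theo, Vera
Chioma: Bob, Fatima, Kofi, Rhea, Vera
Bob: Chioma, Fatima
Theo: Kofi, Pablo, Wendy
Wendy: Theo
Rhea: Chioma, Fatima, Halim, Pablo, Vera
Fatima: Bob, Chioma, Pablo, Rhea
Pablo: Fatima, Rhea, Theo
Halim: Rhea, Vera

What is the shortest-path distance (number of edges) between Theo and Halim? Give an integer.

One shortest route is Theo – Pablo – Rhea – Halim, which uses 3 edges, and at distance 2 from Theo we only reach {Chioma, Fatima, Rhea, Vera}, which does not include Halim. So d(Theo,Halim) = 3.

3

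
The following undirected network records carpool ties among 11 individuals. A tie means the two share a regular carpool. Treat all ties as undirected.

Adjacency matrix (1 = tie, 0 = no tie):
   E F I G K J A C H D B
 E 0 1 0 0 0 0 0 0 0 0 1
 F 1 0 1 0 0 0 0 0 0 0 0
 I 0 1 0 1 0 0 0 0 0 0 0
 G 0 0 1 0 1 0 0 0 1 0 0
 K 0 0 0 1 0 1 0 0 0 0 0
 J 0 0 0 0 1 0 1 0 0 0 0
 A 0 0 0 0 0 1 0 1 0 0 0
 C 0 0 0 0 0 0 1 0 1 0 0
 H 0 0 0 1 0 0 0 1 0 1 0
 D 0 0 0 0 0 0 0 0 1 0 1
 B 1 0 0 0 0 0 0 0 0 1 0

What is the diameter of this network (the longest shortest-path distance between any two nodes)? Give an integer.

5

Eccentricity of each node (its greatest distance to any other): A:5, B:5, C:4, D:4, E:5, F:5, G:3, H:3, I:4, J:5, K:4.
The maximum eccentricity is 5, realized for instance by the pair E–J via E – F – I – G – K – J. So the diameter is 5.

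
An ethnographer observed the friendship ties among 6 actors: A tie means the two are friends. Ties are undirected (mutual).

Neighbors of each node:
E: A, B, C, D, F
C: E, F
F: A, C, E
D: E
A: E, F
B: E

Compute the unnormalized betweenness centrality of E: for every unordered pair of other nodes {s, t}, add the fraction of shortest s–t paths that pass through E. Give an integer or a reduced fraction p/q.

Pairs whose geodesics pass through E — B–C: 1; B–D: 1; B–A: 1; B–F: 1; C–D: 1; C–A: 1/2; D–A: 1; D–F: 1.
All other pairs contribute 0.
Summing the contributions gives betweenness(E) = 15/2.

15/2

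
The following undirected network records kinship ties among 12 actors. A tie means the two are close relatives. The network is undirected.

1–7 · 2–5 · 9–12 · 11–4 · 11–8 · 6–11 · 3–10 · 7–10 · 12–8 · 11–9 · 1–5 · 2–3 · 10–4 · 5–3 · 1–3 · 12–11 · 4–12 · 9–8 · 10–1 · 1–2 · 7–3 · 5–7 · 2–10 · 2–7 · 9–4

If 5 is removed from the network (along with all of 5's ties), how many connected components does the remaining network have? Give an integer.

1

5's neighbors (1, 2, 3, and 7) remain reachable from one another through other ties, so the rest of the network stays in one piece.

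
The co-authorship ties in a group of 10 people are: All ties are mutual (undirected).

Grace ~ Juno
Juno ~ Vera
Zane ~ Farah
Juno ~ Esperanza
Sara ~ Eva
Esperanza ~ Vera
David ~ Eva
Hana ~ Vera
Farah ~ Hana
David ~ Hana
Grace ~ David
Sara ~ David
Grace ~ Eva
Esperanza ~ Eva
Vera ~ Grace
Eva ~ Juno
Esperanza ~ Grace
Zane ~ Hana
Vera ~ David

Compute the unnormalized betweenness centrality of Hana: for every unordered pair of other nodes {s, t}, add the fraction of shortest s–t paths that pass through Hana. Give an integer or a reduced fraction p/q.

14

Pairs whose geodesics pass through Hana — David–Zane: 1; David–Farah: 1; Sara–Zane: 1; Sara–Farah: 1; Juno–Zane: 1; Juno–Farah: 1; Eva–Zane: 1; Eva–Farah: 1; Esperanza–Zane: 1; Esperanza–Farah: 1; Vera–Zane: 1; Vera–Farah: 1; Grace–Zane: 2/2; Grace–Farah: 2/2.
All other pairs contribute 0.
Summing the contributions gives betweenness(Hana) = 14.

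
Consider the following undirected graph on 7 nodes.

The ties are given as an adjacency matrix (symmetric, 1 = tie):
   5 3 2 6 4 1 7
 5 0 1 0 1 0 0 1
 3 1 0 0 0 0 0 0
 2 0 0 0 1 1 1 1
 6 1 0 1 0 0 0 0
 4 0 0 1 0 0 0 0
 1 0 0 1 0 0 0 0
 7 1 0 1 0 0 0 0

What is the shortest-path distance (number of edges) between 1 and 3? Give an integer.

One shortest route is 1 – 2 – 6 – 5 – 3, which uses 4 edges, and at distance 3 from 1 we only reach {5}, which does not include 3. So d(1,3) = 4.

4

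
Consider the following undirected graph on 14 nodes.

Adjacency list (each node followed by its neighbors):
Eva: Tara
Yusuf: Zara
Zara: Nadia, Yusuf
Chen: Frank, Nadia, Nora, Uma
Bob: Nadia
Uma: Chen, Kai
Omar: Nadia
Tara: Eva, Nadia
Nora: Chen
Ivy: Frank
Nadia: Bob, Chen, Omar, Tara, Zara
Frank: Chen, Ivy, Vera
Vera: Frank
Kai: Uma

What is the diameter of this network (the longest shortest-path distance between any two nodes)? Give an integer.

5

Eccentricity of each node (its greatest distance to any other): Bob:4, Chen:3, Eva:5, Frank:4, Ivy:5, Kai:5, Nadia:3, Nora:4, Omar:4, Tara:4, Uma:4, Vera:5, Yusuf:5, Zara:4.
The maximum eccentricity is 5, realized for instance by the pair Ivy–Yusuf via Ivy – Frank – Chen – Nadia – Zara – Yusuf. So the diameter is 5.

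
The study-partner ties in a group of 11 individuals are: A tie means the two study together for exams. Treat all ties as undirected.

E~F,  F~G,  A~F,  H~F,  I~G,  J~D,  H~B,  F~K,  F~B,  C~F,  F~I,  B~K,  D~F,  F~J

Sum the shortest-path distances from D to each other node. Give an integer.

18

Distances from D: A:2, B:2, C:2, E:2, F:1, G:2, H:2, I:2, J:1, K:2.
Sum = 2 + 2 + 2 + 2 + 1 + 2 + 2 + 2 + 1 + 2 = 18.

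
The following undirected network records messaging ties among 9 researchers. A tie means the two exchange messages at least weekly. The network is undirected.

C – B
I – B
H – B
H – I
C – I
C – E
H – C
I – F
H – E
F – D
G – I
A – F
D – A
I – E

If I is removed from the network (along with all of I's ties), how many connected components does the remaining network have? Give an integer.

3

Without I, the remaining ties split the others into: {A, D, F}; {B, C, E, H}; {G}.
That's 3 separate components.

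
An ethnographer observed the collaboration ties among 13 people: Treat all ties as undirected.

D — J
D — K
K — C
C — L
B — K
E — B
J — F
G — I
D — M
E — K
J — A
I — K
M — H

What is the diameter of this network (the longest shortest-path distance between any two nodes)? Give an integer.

5

Eccentricity of each node (its greatest distance to any other): A:5, B:4, C:4, D:3, E:4, F:5, G:5, H:5, I:4, J:4, K:3, L:5, M:4.
The maximum eccentricity is 5, realized for instance by the pair H–L via H – M – D – K – C – L. So the diameter is 5.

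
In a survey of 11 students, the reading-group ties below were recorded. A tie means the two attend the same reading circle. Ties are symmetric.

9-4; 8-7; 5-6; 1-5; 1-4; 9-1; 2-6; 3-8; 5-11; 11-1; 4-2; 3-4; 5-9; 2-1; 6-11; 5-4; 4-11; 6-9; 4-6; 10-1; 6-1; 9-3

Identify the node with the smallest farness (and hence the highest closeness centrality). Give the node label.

4

Farness (sum of distances to all others) for each node — 1:16, 2:20, 3:18, 4:14, 5:18, 6:17, 7:34, 8:25, 9:16, 10:25, 11:19.
The smallest farness is 14, for 4, so 4 has the highest closeness.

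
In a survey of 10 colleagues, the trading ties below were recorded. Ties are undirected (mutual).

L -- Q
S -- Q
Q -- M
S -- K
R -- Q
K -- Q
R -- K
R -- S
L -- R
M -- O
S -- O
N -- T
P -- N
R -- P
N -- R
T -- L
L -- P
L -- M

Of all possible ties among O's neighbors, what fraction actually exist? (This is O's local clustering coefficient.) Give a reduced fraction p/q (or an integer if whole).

0

O's neighbors: M and S (k = 2).
Possible neighbor pairs: C(2,2) = 1. Edges among them: none → e = 0.
Clustering(O) = 0/1.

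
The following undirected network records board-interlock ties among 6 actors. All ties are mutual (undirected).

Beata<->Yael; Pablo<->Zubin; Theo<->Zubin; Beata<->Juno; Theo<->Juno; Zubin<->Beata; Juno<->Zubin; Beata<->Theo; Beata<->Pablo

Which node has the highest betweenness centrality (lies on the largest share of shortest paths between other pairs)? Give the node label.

Unnormalized betweenness of each node: Beata:5, Juno:0, Pablo:0, Theo:0, Yael:0, Zubin:1.
Beata has the largest value, 5, making it the main broker — the node through which the most shortest paths run.

Beata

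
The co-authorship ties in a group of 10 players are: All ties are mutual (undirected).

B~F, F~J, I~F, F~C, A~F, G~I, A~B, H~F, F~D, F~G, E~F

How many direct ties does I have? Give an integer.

2

I is directly tied to F and G. That is 2 neighbors, so the degree of I is 2.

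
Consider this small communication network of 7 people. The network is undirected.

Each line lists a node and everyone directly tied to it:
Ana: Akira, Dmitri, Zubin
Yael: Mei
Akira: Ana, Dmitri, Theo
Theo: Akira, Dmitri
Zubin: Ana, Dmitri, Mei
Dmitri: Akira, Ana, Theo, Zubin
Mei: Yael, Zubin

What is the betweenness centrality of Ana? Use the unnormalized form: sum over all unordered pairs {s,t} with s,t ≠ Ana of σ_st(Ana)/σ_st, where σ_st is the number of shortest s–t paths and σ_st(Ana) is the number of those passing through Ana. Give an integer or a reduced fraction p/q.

Pairs whose geodesics pass through Ana — Akira–Yael: 1/2; Akira–Mei: 1/2; Akira–Zubin: 1/2.
All other pairs contribute 0.
Summing the contributions gives betweenness(Ana) = 3/2.

3/2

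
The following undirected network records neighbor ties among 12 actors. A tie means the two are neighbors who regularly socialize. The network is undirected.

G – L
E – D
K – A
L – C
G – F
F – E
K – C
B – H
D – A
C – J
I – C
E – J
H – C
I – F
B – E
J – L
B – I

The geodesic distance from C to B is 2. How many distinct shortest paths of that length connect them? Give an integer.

2

The shortest distance is 2. The length-2 paths are: C–H–B; C–I–B.
That gives 2 distinct shortest paths.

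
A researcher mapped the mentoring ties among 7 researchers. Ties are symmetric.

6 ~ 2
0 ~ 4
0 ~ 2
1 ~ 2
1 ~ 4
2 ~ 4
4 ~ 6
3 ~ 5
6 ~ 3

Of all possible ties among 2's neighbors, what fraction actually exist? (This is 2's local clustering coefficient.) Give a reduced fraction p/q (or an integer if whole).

1/2

2's neighbors: 0, 1, 4, and 6 (k = 4).
Possible neighbor pairs: C(4,2) = 6. Edges among them: 0–4, 1–4, 4–6 → e = 3.
Clustering(2) = 3/6 = 1/2.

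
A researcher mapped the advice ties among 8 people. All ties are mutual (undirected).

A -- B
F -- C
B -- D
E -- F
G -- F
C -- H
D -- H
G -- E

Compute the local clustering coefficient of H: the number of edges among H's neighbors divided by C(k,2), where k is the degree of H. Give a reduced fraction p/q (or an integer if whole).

H's neighbors: C and D (k = 2).
Possible neighbor pairs: C(2,2) = 1. Edges among them: none → e = 0.
Clustering(H) = 0/1.

0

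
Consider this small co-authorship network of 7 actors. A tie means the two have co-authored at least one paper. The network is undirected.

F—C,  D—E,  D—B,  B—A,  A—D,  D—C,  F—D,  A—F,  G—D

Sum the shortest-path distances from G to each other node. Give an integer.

Distances from G: A:2, B:2, C:2, D:1, E:2, F:2.
Sum = 2 + 2 + 2 + 1 + 2 + 2 = 11.

11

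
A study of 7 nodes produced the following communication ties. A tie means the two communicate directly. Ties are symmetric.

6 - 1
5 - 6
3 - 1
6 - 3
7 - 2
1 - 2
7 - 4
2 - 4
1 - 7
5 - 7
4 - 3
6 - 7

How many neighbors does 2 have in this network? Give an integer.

2 is directly tied to 1, 4, and 7. That is 3 neighbors, so the degree of 2 is 3.

3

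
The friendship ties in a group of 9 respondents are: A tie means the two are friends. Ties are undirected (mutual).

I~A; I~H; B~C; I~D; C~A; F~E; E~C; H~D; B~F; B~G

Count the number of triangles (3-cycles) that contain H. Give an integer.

1

H's neighbors: D and I.
Neighbor pairs that are themselves tied: H–D–I. Each forms one triangle with H, for 1 in total.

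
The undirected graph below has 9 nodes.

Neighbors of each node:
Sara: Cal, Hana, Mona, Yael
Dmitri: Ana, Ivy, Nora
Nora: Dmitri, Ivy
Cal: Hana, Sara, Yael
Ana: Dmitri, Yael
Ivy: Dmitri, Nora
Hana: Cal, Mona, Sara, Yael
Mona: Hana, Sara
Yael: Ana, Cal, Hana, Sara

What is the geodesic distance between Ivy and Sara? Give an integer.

4

One shortest route is Ivy – Dmitri – Ana – Yael – Sara, which uses 4 edges, and at distance 3 from Ivy we only reach {Yael}, which does not include Sara. So d(Ivy,Sara) = 4.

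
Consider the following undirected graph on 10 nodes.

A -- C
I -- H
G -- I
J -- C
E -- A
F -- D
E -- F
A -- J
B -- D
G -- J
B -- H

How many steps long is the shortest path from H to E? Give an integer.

One shortest route is H – B – D – F – E, which uses 4 edges, and at distance 3 from H we only reach {F, J}, which does not include E. So d(H,E) = 4.

4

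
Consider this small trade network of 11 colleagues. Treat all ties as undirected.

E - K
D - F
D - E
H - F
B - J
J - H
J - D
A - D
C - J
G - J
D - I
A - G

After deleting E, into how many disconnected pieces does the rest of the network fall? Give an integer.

Without E, the remaining ties split the others into: {A, B, C, D, F, G, H, I, J}; {K}.
That's 2 separate components.

2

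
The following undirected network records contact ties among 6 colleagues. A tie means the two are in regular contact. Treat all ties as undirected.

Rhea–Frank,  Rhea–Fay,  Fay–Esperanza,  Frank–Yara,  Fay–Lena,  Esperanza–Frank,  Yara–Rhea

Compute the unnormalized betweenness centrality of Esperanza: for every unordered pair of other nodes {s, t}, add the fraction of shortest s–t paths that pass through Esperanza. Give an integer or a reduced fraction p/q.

1

Pairs whose geodesics pass through Esperanza — Fay–Frank: 1/2; Lena–Frank: 1/2.
All other pairs contribute 0.
Summing the contributions gives betweenness(Esperanza) = 1.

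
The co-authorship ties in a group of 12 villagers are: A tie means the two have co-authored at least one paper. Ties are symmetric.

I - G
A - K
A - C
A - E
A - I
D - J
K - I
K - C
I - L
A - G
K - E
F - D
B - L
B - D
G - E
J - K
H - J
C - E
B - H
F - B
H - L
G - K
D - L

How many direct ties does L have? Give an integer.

4

L is directly tied to B, D, H, and I. That is 4 neighbors, so the degree of L is 4.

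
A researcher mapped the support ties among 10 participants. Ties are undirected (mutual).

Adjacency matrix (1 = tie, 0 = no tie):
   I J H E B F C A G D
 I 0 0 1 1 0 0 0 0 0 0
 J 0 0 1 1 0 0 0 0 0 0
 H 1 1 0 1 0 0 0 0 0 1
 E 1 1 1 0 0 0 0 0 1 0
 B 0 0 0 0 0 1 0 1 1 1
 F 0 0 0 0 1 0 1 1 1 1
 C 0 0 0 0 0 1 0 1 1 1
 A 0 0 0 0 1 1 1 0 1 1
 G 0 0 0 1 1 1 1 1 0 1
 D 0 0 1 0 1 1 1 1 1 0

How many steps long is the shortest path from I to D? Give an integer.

One shortest route is I – H – D, which uses 2 edges, and I and D are not directly tied, so nothing shorter exists. So d(I,D) = 2.

2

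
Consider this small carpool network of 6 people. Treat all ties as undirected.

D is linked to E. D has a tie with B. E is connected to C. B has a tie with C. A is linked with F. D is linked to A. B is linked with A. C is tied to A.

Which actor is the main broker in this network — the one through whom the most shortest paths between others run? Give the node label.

Unnormalized betweenness of each node: A:13/3, B:1/3, C:3/2, D:3/2, E:1/3, F:0.
A has the largest value, 13/3, making it the main broker — the node through which the most shortest paths run.

A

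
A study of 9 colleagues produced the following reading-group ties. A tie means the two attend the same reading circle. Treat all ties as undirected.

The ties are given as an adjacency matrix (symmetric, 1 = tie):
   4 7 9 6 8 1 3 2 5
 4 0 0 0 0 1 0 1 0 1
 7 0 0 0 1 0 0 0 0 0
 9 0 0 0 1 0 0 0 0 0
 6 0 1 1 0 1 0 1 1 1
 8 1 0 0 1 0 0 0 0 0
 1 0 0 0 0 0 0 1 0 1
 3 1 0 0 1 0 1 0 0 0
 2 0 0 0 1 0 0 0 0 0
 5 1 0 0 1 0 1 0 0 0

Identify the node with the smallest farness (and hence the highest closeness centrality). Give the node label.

Farness (sum of distances to all others) for each node — 1:18, 2:17, 3:13, 4:16, 5:13, 6:10, 7:17, 8:15, 9:17.
The smallest farness is 10, for 6, so 6 has the highest closeness.

6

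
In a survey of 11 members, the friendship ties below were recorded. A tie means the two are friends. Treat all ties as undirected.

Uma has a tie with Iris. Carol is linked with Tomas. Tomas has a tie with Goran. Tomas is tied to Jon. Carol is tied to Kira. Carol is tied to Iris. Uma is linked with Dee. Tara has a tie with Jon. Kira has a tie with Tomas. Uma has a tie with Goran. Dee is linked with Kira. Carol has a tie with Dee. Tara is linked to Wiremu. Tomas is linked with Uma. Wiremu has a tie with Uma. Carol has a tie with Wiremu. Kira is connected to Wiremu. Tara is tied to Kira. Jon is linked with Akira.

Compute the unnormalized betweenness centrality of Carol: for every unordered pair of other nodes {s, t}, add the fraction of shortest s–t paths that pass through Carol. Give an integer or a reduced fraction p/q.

Pairs whose geodesics pass through Carol — Kira–Iris: 1; Akira–Dee: 1/4; Akira–Iris: 1/2; Wiremu–Dee: 1/3; Wiremu–Tomas: 1/3; Wiremu–Iris: 1/2; Dee–Tomas: 1/3; Dee–Jon: 1/4; Dee–Iris: 1/2; Tomas–Iris: 1/2; Jon–Iris: 1/2; Tara–Iris: 2/3.
All other pairs contribute 0.
Summing the contributions gives betweenness(Carol) = 17/3.

17/3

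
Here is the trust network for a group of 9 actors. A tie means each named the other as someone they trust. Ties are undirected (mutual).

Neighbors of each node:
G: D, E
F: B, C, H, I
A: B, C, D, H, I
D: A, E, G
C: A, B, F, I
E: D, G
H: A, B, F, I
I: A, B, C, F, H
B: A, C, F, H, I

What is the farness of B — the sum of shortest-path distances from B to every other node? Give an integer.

13

Distances from B: A:1, C:1, D:2, E:3, F:1, G:3, H:1, I:1.
Sum = 1 + 1 + 2 + 3 + 1 + 3 + 1 + 1 = 13.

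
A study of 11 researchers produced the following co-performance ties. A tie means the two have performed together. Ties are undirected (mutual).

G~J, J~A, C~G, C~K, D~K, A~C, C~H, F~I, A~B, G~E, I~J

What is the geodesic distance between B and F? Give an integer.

4

One shortest route is B – A – J – I – F, which uses 4 edges, and at distance 3 from B we only reach {G, H, I, K}, which does not include F. So d(B,F) = 4.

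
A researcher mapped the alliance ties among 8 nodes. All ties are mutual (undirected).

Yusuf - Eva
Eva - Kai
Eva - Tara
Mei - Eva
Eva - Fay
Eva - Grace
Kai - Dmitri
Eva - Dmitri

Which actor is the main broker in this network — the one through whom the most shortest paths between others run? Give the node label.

Eva

Unnormalized betweenness of each node: Dmitri:0, Eva:20, Fay:0, Grace:0, Kai:0, Mei:0, Tara:0, Yusuf:0.
Eva has the largest value, 20, making it the main broker — the node through which the most shortest paths run.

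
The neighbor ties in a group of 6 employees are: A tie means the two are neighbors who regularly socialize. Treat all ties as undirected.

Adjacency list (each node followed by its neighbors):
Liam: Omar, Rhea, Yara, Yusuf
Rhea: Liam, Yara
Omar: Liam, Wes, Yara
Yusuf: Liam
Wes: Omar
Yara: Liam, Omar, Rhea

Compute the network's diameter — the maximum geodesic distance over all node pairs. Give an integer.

3

Eccentricity of each node (its greatest distance to any other): Liam:2, Omar:2, Rhea:3, Wes:3, Yara:2, Yusuf:3.
The maximum eccentricity is 3, realized for instance by the pair Rhea–Wes via Rhea – Yara – Omar – Wes. So the diameter is 3.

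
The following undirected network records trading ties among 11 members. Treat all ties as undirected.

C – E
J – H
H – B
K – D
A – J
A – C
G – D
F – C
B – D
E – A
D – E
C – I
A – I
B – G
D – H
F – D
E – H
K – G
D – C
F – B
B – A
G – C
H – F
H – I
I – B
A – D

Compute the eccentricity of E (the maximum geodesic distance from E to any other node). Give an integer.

2

Distances from E: A:1, B:2, C:1, D:1, F:2, G:2, H:1, I:2, J:2, K:2.
The largest is 2 (to G, F, I, B, J, and K), so the eccentricity of E is 2.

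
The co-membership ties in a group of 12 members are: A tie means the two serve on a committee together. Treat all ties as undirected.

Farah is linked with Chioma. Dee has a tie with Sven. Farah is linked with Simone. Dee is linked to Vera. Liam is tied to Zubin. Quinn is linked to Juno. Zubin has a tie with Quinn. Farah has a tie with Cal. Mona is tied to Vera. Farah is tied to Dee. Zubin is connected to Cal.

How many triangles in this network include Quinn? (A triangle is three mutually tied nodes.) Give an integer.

0

Quinn's neighbors are Juno and Zubin, but none of them are tied to each other, so no triangle contains Quinn.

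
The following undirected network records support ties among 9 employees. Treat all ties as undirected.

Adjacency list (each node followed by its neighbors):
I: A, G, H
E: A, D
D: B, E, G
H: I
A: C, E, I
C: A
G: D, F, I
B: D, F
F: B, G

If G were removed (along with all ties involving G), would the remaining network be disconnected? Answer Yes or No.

Even without G, every remaining node can still reach every other (the residual graph is connected), so G is not a cut vertex.

No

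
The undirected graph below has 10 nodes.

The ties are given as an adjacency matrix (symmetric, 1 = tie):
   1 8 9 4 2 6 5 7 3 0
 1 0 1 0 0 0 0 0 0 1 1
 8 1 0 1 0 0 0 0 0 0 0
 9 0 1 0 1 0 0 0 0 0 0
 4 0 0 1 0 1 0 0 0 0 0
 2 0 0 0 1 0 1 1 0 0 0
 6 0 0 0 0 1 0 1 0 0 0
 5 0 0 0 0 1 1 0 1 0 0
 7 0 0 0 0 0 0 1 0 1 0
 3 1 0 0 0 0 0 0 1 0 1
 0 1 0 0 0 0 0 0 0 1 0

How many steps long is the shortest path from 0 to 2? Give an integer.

4

One shortest route is 0 – 3 – 7 – 5 – 2, which uses 4 edges, and at distance 3 from 0 we only reach {5, 9}, which does not include 2. So d(0,2) = 4.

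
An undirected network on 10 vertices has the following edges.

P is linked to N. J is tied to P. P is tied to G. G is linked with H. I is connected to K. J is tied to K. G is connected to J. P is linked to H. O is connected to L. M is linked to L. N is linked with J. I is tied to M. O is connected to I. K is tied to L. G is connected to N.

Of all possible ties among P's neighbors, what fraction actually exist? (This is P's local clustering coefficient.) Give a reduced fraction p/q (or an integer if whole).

P's neighbors: G, H, J, and N (k = 4).
Possible neighbor pairs: C(4,2) = 6. Edges among them: G–H, G–J, G–N, J–N → e = 4.
Clustering(P) = 4/6 = 2/3.

2/3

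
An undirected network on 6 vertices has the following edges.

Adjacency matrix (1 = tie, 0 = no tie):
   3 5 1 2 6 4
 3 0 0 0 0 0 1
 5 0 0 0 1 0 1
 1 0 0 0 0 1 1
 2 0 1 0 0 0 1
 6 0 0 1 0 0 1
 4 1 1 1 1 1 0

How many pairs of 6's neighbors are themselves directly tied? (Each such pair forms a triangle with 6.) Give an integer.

6's neighbors: 1 and 4.
Neighbor pairs that are themselves tied: 6–1–4. Each forms one triangle with 6, for 1 in total.

1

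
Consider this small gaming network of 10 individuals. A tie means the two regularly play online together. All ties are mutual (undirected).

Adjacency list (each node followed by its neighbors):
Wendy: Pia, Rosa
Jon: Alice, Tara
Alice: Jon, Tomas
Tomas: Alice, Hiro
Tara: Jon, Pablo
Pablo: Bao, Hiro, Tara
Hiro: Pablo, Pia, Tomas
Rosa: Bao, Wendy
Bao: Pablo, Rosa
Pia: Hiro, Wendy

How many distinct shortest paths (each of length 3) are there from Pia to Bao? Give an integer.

The shortest distance is 3. The length-3 paths are: Pia–Hiro–Pablo–Bao; Pia–Wendy–Rosa–Bao.
That gives 2 distinct shortest paths.

2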